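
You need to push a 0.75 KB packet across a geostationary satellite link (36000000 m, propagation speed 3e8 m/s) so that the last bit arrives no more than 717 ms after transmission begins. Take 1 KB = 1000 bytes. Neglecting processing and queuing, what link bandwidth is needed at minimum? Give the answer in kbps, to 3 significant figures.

L = 6000 bits.
Propagation delay = 36000000 / 300000000 = 120 ms.
Transmission budget = 717 − 120 = 597 ms.
R ≥ L / t_tx = 6000 bits / 0.597 s = 10.1 kbps.

10.1 kbps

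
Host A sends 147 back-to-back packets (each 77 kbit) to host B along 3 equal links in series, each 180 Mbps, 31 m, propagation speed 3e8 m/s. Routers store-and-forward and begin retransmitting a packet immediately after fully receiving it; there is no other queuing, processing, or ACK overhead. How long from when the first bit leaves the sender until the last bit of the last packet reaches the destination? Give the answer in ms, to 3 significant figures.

63.7 ms

Per-hop transmission t_tx = L/R = 77000/180000000 = 0.427778 ms.
Per-hop propagation t_prop = 31/300000000 = 0.000103333 ms.
Pipeline fill: first packet needs 3·t_tx to clear all hops; remaining 146 packets each add one t_tx.
Total = (3+147-1)·t_tx + 3·t_prop = 149·0.427778 + 3·0.000103333 = 63.7 ms.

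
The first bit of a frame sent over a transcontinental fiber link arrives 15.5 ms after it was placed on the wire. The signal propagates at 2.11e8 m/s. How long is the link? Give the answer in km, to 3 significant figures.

3270 km

d = s × t_prop = 211000000 × 0.0155 = 3270 km.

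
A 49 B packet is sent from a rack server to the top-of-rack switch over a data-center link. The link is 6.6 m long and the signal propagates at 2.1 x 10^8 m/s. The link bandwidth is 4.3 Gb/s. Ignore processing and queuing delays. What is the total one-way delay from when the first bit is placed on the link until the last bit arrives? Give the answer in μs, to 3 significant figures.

0.123 μs

L = 49 × 8 = 392 bits.
Transmission delay = L/R = 392 / 4300000000 = 0.0911628 μs.
Propagation delay = d/s = 6.6 m / 210000000 m/s = 0.0314286 μs.
Total = 0.123 μs.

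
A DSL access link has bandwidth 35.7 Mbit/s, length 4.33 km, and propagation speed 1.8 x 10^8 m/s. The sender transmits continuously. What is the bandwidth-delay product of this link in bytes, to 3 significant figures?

107 bytes

Propagation delay = 4330 / 180000000 = 2.40556e-05 s.
BDP = R × t_prop = 35700000 × 2.40556e-05 = 858.783 bits.
In bytes: 858.783/8 = 107 bytes.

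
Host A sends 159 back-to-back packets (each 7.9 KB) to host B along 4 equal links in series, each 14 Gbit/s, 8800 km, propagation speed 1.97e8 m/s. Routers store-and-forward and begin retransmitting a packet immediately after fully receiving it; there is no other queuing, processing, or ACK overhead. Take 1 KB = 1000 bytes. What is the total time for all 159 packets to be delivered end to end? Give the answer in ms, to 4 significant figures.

179.4 ms

Per-hop transmission t_tx = L/R = 63200/14000000000 = 0.00451429 ms.
Per-hop propagation t_prop = 8800000/197000000 = 44.6701 ms.
Pipeline fill: first packet needs 4·t_tx to clear all hops; remaining 158 packets each add one t_tx.
Total = (4+159-1)·t_tx + 4·t_prop = 162·0.00451429 + 4·44.6701 = 179.4 ms.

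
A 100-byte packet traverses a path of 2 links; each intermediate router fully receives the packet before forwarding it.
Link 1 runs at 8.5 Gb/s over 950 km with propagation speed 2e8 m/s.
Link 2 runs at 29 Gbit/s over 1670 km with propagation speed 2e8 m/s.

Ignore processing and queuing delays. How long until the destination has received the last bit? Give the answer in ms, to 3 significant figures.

L = 100 × 8 = 800 bits.
Transmission delays (L/R per hop): 9.41176e-05, 2.75862e-05 ms; sum = 0.000121704 ms.
Propagation delays (d/s per hop): 4.75, 8.35 ms; sum = 13.1 ms.
End-to-end = 13.1 ms.

13.1 ms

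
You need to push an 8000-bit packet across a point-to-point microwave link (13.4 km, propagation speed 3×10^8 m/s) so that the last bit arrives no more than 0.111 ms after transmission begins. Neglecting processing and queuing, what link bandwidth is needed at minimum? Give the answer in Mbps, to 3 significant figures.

Propagation delay = 13400 / 300000000 = 0.0446667 ms.
Transmission budget = 0.111 − 0.0446667 = 0.0663333 ms.
R ≥ L / t_tx = 8000 bits / 6.63333e-05 s = 121 Mbps.

121 Mbps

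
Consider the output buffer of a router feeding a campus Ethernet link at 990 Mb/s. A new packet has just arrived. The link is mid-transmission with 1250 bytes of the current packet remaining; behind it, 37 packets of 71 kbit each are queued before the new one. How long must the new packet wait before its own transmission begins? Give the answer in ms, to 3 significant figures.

Each queued packet: L/R = 71000/990000000 = 0.0717172 ms.
37 queued → 2.65354 ms.
Plus remaining 10000 bits of current packet: 0.010101 ms.
Queuing delay = 2.66 ms.

2.66 ms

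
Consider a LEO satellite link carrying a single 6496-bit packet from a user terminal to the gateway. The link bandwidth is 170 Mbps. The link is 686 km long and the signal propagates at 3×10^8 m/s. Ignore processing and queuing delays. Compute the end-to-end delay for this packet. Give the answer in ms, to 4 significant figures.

2.325 ms

Transmission delay = L/R = 6496 / 170000000 = 0.0382118 ms.
Propagation delay = d/s = 686000 m / 300000000 m/s = 2.28667 ms.
Total = 2.325 ms.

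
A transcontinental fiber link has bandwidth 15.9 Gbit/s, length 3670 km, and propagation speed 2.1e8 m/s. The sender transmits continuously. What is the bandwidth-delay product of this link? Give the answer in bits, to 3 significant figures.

Propagation delay = 3670000 / 210000000 = 0.0174762 s.
BDP = R × t_prop = 15900000000 × 0.0174762 = 277871000 bits.

278000000 bits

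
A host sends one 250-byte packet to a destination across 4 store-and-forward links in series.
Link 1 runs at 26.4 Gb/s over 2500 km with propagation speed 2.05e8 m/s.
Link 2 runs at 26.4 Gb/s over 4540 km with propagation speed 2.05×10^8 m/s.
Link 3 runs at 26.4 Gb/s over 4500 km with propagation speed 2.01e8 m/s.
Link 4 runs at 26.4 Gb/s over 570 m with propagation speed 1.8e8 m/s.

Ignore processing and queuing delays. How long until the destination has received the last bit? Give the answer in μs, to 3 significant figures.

L = 250 × 8 = 2000 bits.
Transmission delay per hop = L/R = 2000/26400000000 = 0.0757576 μs; 4 hops → 0.30303 μs.
Propagation delays (d/s per hop): 12195.1, 22146.3, 22388.1, 3.16667 μs; sum = 56732.7 μs.
End-to-end = 56700 μs.

56700 μs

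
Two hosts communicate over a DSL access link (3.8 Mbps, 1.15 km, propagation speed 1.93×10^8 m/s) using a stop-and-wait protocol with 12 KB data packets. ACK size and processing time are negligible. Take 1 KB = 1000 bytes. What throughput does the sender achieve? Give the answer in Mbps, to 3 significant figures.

3.80 Mbps

t_tx = L/R = 96000/3800000 = 0.0252632 s.
t_prop = 1150/193000000 = 5.95855e-06 s; RTT = 1.19171e-05 s.
Cycle = t_tx + RTT = 0.0252751 s.
Throughput = L / cycle = 96000 / 0.0252751 = 3.80 Mbps.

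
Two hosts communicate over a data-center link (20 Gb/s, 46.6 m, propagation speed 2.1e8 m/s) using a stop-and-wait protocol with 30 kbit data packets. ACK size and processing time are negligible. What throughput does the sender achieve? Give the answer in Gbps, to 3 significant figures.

15.4 Gbps

t_tx = L/R = 30000/20000000000 = 1.5e-06 s.
t_prop = 46.6/210000000 = 2.21905e-07 s; RTT = 4.4381e-07 s.
Cycle = t_tx + RTT = 1.94381e-06 s.
Throughput = L / cycle = 30000 / 1.94381e-06 = 15.4 Gbps.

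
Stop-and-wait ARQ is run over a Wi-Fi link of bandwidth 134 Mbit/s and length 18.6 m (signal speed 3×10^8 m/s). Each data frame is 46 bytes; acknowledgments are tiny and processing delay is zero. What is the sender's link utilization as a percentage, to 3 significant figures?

t_tx = L/R = 368/134000000 = 2.74627e-06 s.
t_prop = 18.6/300000000 = 6.2e-08 s; RTT = 1.24e-07 s.
Cycle = t_tx + RTT = 2.87027e-06 s.
Utilization = t_tx / cycle = 2.74627e-06/2.87027e-06 = 95.7 %.

95.7 %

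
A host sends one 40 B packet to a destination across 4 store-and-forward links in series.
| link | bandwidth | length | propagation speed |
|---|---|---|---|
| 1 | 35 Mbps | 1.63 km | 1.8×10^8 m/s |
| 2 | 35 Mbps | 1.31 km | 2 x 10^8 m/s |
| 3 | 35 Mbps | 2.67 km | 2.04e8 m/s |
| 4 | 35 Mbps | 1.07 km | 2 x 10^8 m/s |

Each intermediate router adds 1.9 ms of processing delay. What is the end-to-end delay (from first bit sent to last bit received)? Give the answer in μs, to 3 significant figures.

5770 μs

L = 40 × 8 = 320 bits.
Transmission delay per hop = L/R = 320/35000000 = 9.14286 μs; 4 hops → 36.5714 μs.
Propagation delays (d/s per hop): 9.05556, 6.55, 13.0882, 5.35 μs; sum = 34.0438 μs.
Processing at 3 router(s): 3 × 1.9 ms = 5700 μs.
End-to-end = 5770 μs.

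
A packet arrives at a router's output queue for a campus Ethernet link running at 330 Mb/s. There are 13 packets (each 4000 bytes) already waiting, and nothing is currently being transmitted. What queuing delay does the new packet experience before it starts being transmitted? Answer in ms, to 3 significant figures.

1.26 ms

Each queued packet: L/R = 32000/330000000 = 0.0969697 ms.
13 queued → 1.26061 ms.
Queuing delay = 1.26 ms.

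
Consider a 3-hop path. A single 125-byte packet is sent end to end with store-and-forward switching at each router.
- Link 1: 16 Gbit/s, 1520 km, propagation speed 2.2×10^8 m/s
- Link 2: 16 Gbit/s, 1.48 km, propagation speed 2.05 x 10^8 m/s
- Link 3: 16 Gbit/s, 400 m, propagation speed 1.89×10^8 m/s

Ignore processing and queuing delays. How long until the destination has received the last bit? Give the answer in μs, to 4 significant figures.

6919 μs

L = 125 × 8 = 1000 bits.
Transmission delay per hop = L/R = 1000/16000000000 = 0.0625 μs; 3 hops → 0.1875 μs.
Propagation delays (d/s per hop): 6909.09, 7.21951, 2.1164 μs; sum = 6918.43 μs.
End-to-end = 6919 μs.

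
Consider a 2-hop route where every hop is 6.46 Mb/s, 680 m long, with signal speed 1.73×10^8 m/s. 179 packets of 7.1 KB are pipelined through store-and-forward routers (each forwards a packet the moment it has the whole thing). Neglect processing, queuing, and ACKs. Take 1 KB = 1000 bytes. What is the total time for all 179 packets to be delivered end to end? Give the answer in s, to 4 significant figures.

Per-hop transmission t_tx = L/R = 56800/6460000 = 0.00879257 s.
Per-hop propagation t_prop = 680/173000000 = 3.93064e-06 s.
Pipeline fill: first packet needs 2·t_tx to clear all hops; remaining 178 packets each add one t_tx.
Total = (2+179-1)·t_tx + 2·t_prop = 180·0.00879257 + 2·3.93064e-06 = 1.583 s.

1.583 s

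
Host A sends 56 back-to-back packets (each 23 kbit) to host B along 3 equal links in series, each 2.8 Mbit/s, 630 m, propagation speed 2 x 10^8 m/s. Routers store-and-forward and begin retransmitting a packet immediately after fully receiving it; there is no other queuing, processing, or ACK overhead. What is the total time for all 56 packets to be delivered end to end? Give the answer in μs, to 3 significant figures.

476000 μs

Per-hop transmission t_tx = L/R = 23000/2800000 = 8214.29 μs.
Per-hop propagation t_prop = 630/200000000 = 3.15 μs.
Pipeline fill: first packet needs 3·t_tx to clear all hops; remaining 55 packets each add one t_tx.
Total = (3+56-1)·t_tx + 3·t_prop = 58·8214.29 + 3·3.15 = 476000 μs.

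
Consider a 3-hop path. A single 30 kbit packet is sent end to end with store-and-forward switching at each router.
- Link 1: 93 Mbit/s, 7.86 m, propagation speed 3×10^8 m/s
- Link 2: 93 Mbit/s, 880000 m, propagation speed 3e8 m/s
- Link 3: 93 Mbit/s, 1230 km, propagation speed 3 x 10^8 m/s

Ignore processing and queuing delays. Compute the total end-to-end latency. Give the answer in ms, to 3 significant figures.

8.00 ms

L = 30000 bits.
Transmission delay per hop = L/R = 30000/93000000 = 0.322581 ms; 3 hops → 0.967742 ms.
Propagation delays (d/s per hop): 2.62e-05, 2.93333, 4.1 ms; sum = 7.03336 ms.
End-to-end = 8.00 ms.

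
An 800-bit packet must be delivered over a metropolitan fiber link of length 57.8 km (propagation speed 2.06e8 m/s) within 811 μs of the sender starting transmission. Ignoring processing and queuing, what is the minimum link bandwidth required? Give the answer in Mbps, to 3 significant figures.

1.51 Mbps

Propagation delay = 57800 / 206000000 = 280.583 μs.
Transmission budget = 811 − 280.583 = 530.417 μs.
R ≥ L / t_tx = 800 bits / 0.000530417 s = 1.51 Mbps.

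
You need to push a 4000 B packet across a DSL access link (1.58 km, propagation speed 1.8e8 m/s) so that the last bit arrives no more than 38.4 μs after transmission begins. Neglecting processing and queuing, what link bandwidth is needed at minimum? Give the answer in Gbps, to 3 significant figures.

L = 32000 bits.
Propagation delay = 1580 / 180000000 = 8.77778 μs.
Transmission budget = 38.4 − 8.77778 = 29.6222 μs.
R ≥ L / t_tx = 32000 bits / 2.96222e-05 s = 1.08 Gbps.

1.08 Gbps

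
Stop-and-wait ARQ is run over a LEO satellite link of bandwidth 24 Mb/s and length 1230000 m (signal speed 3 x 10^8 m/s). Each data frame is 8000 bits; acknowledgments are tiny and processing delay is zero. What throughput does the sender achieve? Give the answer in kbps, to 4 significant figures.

937.5 kbps

t_tx = L/R = 8000/24000000 = 0.000333333 s.
t_prop = 1230000/300000000 = 0.0041 s; RTT = 0.0082 s.
Cycle = t_tx + RTT = 0.00853333 s.
Throughput = L / cycle = 8000 / 0.00853333 = 937.5 kbps.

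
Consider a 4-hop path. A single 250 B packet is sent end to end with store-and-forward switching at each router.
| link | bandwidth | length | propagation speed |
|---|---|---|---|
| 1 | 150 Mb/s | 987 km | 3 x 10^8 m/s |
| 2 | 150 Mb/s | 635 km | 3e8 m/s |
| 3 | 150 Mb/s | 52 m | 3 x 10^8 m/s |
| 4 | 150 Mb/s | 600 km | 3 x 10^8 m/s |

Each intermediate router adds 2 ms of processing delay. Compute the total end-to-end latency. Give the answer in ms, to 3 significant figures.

L = 250 × 8 = 2000 bits.
Transmission delay per hop = L/R = 2000/150000000 = 0.0133333 ms; 4 hops → 0.0533333 ms.
Propagation delays (d/s per hop): 3.29, 2.11667, 0.000173333, 2 ms; sum = 7.40684 ms.
Processing at 3 router(s): 3 × 2 ms = 6 ms.
End-to-end = 13.5 ms.

13.5 ms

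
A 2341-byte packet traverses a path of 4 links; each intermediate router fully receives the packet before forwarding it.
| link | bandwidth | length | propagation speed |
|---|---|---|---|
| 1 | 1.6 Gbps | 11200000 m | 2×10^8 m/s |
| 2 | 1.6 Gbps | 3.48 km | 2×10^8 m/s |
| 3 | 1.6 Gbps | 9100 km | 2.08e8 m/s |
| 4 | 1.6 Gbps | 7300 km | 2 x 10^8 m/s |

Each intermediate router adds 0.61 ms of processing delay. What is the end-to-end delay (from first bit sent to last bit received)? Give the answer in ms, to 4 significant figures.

L = 2341 × 8 = 18728 bits.
Transmission delay per hop = L/R = 18728/1600000000 = 0.011705 ms; 4 hops → 0.04682 ms.
Propagation delays (d/s per hop): 56, 0.0174, 43.75, 36.5 ms; sum = 136.267 ms.
Processing at 3 router(s): 3 × 0.61 ms = 1.83 ms.
End-to-end = 138.1 ms.

138.1 ms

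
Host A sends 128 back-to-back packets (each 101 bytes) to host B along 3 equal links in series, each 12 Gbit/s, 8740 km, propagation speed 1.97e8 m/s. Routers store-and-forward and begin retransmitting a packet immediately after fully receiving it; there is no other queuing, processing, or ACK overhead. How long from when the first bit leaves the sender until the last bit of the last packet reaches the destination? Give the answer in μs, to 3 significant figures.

Per-hop transmission t_tx = L/R = 808/12000000000 = 0.0673333 μs.
Per-hop propagation t_prop = 8740000/197000000 = 44365.5 μs.
Pipeline fill: first packet needs 3·t_tx to clear all hops; remaining 127 packets each add one t_tx.
Total = (3+128-1)·t_tx + 3·t_prop = 130·0.0673333 + 3·44365.5 = 133000 μs.

133000 μs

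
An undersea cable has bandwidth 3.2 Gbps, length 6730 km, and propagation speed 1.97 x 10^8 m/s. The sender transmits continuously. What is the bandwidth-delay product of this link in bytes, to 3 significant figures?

Propagation delay = 6730000 / 197000000 = 0.0341624 s.
BDP = R × t_prop = 3200000000 × 0.0341624 = 109320000 bits.
In bytes: 109320000/8 = 13700000 bytes.

13700000 bytes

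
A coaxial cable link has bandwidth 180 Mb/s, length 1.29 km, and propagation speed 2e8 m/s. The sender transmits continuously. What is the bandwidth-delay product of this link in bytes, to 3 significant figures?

Propagation delay = 1290 / 200000000 = 6.45e-06 s.
BDP = R × t_prop = 180000000 × 6.45e-06 = 1161 bits.
In bytes: 1161/8 = 145 bytes.

145 bytes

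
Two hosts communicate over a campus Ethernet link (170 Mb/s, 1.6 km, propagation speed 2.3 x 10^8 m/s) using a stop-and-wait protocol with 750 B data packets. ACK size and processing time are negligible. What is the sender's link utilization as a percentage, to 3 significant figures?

71.7 %

t_tx = L/R = 6000/170000000 = 3.52941e-05 s.
t_prop = 1600/2.3e+08 = 6.95652e-06 s; RTT = 1.3913e-05 s.
Cycle = t_tx + RTT = 4.92072e-05 s.
Utilization = t_tx / cycle = 3.52941e-05/4.92072e-05 = 71.7 %.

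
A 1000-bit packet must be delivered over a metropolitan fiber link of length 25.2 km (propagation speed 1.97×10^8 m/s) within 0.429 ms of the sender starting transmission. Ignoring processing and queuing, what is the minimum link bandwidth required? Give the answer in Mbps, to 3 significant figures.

Propagation delay = 25200 / 197000000 = 0.127919 ms.
Transmission budget = 0.429 − 0.127919 = 0.301081 ms.
R ≥ L / t_tx = 1000 bits / 0.000301081 s = 3.32 Mbps.

3.32 Mbps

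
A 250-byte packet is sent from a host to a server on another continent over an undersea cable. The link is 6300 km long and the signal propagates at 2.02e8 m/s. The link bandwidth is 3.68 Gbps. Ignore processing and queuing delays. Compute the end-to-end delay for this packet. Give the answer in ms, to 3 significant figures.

L = 250 × 8 = 2000 bits.
Transmission delay = L/R = 2000 / 3680000000 = 0.000543478 ms.
Propagation delay = d/s = 6300000 m / 202000000 m/s = 31.1881 ms.
Total = 31.2 ms.

31.2 ms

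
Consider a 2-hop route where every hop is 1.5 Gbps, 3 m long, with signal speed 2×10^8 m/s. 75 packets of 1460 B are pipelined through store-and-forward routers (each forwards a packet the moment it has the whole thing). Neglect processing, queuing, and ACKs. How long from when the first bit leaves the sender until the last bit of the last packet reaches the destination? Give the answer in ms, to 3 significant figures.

0.592 ms

Per-hop transmission t_tx = L/R = 11680/1500000000 = 0.00778667 ms.
Per-hop propagation t_prop = 3/200000000 = 1.5e-05 ms.
Pipeline fill: first packet needs 2·t_tx to clear all hops; remaining 74 packets each add one t_tx.
Total = (2+75-1)·t_tx + 2·t_prop = 76·0.00778667 + 2·1.5e-05 = 0.592 ms.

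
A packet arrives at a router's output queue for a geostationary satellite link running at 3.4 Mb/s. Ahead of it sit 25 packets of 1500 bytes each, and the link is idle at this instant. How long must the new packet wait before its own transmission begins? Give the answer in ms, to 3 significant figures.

88.2 ms

Each queued packet: L/R = 12000/3400000 = 3.52941 ms.
25 queued → 88.2353 ms.
Queuing delay = 88.2 ms.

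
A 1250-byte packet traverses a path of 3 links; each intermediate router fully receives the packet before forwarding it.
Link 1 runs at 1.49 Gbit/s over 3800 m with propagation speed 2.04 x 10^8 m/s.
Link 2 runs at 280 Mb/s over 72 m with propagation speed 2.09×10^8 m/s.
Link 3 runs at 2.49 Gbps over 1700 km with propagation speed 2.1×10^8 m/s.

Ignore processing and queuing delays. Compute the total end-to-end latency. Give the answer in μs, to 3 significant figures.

L = 1250 × 8 = 10000 bits.
Transmission delays (L/R per hop): 6.71141, 35.7143, 4.01606 μs; sum = 46.4418 μs.
Propagation delays (d/s per hop): 18.6275, 0.344498, 8095.24 μs; sum = 8114.21 μs.
End-to-end = 8160 μs.

8160 μs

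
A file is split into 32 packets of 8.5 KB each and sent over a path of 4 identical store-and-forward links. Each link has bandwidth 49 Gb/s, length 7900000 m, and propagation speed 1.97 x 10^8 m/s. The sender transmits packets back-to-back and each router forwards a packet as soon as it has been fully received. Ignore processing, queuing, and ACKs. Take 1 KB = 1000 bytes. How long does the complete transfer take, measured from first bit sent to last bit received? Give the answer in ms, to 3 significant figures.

160 ms

Per-hop transmission t_tx = L/R = 68000/49000000000 = 0.00138776 ms.
Per-hop propagation t_prop = 7900000/197000000 = 40.1015 ms.
Pipeline fill: first packet needs 4·t_tx to clear all hops; remaining 31 packets each add one t_tx.
Total = (4+32-1)·t_tx + 4·t_prop = 35·0.00138776 + 4·40.1015 = 160 ms.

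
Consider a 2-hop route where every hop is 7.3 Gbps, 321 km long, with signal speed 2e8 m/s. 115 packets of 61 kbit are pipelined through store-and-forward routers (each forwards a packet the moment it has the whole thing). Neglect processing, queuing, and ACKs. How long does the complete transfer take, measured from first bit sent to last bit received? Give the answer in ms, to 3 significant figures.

4.18 ms

Per-hop transmission t_tx = L/R = 61000/7300000000 = 0.00835616 ms.
Per-hop propagation t_prop = 321000/200000000 = 1.605 ms.
Pipeline fill: first packet needs 2·t_tx to clear all hops; remaining 114 packets each add one t_tx.
Total = (2+115-1)·t_tx + 2·t_prop = 116·0.00835616 + 2·1.605 = 4.18 ms.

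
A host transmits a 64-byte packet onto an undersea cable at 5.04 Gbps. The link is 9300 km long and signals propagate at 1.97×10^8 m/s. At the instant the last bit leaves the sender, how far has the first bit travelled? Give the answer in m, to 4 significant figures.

t_tx = L/R = 512/5040000000 = 1.01587e-07 s.
Distance = s × t_tx = 197000000 × 1.01587e-07 = 20.01 m.

20.01 m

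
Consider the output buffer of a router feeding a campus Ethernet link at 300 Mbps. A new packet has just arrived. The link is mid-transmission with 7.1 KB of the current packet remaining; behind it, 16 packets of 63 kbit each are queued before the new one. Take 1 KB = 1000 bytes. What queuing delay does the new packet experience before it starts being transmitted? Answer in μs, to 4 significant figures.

3549 μs

Each queued packet: L/R = 63000/300000000 = 210 μs.
16 queued → 3360 μs.
Plus remaining 56800 bits of current packet: 189.333 μs.
Queuing delay = 3549 μs.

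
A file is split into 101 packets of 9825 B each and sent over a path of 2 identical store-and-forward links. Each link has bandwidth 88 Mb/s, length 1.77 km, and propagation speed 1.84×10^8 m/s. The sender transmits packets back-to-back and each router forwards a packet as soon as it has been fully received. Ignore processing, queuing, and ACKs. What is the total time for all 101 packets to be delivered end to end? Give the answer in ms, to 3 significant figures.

Per-hop transmission t_tx = L/R = 78600/88000000 = 0.893182 ms.
Per-hop propagation t_prop = 1770/184000000 = 0.00961957 ms.
Pipeline fill: first packet needs 2·t_tx to clear all hops; remaining 100 packets each add one t_tx.
Total = (2+101-1)·t_tx + 2·t_prop = 102·0.893182 + 2·0.00961957 = 91.1 ms.

91.1 ms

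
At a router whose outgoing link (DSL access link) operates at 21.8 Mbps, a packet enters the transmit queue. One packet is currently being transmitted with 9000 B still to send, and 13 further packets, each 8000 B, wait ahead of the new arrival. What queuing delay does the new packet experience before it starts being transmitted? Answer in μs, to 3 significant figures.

Each queued packet: L/R = 64000/21800000 = 2935.78 μs.
13 queued → 38165.1 μs.
Plus remaining 72000 bits of current packet: 3302.75 μs.
Queuing delay = 41500 μs.

41500 μs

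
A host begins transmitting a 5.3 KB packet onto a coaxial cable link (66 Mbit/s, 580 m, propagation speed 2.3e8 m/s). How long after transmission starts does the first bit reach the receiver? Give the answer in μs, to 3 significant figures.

First bit experiences only propagation delay: d/s = 580/2.3e+08 = 2.52 μs.

2.52 μs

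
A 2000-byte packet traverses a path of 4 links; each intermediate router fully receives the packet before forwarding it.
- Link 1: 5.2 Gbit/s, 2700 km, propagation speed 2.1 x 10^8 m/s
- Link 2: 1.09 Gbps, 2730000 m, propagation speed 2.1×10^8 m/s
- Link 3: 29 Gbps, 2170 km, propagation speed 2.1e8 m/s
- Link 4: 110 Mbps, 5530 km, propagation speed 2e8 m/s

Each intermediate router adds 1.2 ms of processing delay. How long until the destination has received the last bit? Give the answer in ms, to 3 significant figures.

67.6 ms

L = 2000 × 8 = 16000 bits.
Transmission delays (L/R per hop): 0.00307692, 0.0146789, 0.000551724, 0.145455 ms; sum = 0.163762 ms.
Propagation delays (d/s per hop): 12.8571, 13, 10.3333, 27.65 ms; sum = 63.8405 ms.
Processing at 3 router(s): 3 × 1.2 ms = 3.6 ms.
End-to-end = 67.6 ms.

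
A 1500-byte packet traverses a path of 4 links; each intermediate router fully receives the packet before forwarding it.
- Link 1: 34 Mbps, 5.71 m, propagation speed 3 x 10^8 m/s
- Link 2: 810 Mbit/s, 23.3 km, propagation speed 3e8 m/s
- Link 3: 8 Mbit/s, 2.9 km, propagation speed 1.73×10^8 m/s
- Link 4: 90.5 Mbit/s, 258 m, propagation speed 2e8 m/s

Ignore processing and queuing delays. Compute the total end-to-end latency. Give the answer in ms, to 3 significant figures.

L = 1500 × 8 = 12000 bits.
Transmission delays (L/R per hop): 0.352941, 0.0148148, 1.5, 0.132597 ms; sum = 2.00035 ms.
Propagation delays (d/s per hop): 1.90333e-05, 0.0776667, 0.016763, 0.00129 ms; sum = 0.0957387 ms.
End-to-end = 2.10 ms.

2.10 ms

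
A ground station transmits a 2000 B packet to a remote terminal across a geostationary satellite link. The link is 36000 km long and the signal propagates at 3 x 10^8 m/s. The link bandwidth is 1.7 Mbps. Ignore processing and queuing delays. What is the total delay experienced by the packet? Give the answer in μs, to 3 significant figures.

L = 2000 × 8 = 16000 bits.
Transmission delay = L/R = 16000 / 1700000 = 9411.76 μs.
Propagation delay = d/s = 36000000 m / 300000000 m/s = 120000 μs.
Total = 129000 μs.

129000 μs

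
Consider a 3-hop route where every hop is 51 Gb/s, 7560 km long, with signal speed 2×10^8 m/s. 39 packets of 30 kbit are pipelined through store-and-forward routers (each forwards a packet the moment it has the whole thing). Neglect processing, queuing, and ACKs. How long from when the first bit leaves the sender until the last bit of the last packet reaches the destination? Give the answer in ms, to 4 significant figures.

113.4 ms

Per-hop transmission t_tx = L/R = 30000/51000000000 = 0.000588235 ms.
Per-hop propagation t_prop = 7560000/200000000 = 37.8 ms.
Pipeline fill: first packet needs 3·t_tx to clear all hops; remaining 38 packets each add one t_tx.
Total = (3+39-1)·t_tx + 3·t_prop = 41·0.000588235 + 3·37.8 = 113.4 ms.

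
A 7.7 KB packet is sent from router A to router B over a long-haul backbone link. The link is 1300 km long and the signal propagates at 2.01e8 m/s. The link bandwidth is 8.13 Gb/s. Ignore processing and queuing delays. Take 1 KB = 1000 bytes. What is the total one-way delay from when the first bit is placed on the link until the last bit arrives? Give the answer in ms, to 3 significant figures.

6.48 ms

L = 61600 bits.
Transmission delay = L/R = 61600 / 8.13e+09 = 0.00757688 ms.
Propagation delay = d/s = 1300000 m / 2.01e+08 m/s = 6.46766 ms.
Total = 6.48 ms.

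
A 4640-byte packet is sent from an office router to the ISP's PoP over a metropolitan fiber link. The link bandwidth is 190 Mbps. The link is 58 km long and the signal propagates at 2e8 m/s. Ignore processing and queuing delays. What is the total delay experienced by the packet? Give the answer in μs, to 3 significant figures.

485 μs

L = 4640 × 8 = 37120 bits.
Transmission delay = L/R = 37120 / 190000000 = 195.368 μs.
Propagation delay = d/s = 58000 m / 200000000 m/s = 290 μs.
Total = 485 μs.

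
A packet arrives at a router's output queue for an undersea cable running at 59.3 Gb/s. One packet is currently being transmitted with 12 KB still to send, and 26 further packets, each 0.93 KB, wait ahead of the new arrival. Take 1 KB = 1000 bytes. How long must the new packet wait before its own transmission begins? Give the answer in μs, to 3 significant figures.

Each queued packet: L/R = 7440/59300000000 = 0.125464 μs.
26 queued → 3.26206 μs.
Plus remaining 96000 bits of current packet: 1.61889 μs.
Queuing delay = 4.88 μs.

4.88 μs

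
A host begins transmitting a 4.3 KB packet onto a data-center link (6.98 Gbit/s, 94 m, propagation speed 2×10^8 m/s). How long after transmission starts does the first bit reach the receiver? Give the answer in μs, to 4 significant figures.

0.4700 μs

First bit experiences only propagation delay: d/s = 94/200000000 = 0.4700 μs.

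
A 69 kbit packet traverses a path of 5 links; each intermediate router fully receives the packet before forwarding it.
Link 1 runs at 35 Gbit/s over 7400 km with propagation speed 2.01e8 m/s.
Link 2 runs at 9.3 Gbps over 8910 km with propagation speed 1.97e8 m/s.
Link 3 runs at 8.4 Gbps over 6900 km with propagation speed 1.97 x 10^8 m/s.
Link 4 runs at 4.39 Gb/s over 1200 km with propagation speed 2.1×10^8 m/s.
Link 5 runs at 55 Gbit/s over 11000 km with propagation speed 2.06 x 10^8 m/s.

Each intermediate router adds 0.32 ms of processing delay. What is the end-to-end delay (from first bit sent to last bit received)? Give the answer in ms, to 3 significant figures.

177 ms

L = 69000 bits.
Transmission delays (L/R per hop): 0.00197143, 0.00741935, 0.00821429, 0.0157175, 0.00125455 ms; sum = 0.0345772 ms.
Propagation delays (d/s per hop): 36.8159, 45.2284, 35.0254, 5.71429, 53.3981 ms; sum = 176.182 ms.
Processing at 4 router(s): 4 × 0.32 ms = 1.28 ms.
End-to-end = 177 ms.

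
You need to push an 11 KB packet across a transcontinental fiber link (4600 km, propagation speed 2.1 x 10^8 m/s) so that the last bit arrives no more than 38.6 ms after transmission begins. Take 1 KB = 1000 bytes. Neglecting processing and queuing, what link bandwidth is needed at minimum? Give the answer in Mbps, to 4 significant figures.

5.271 Mbps

L = 88000 bits.
Propagation delay = 4600000 / 210000000 = 21.9048 ms.
Transmission budget = 38.6 − 21.9048 = 16.6952 ms.
R ≥ L / t_tx = 88000 bits / 0.0166952 s = 5.271 Mbps.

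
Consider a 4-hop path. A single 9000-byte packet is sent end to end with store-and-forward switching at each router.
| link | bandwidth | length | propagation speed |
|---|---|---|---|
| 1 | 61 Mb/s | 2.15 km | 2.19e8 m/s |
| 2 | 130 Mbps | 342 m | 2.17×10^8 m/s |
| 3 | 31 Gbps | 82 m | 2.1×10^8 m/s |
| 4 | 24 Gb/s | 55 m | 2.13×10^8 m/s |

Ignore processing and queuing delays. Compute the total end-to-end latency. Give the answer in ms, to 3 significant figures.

1.75 ms

L = 9000 × 8 = 72000 bits.
Transmission delays (L/R per hop): 1.18033, 0.553846, 0.00232258, 0.003 ms; sum = 1.7395 ms.
Propagation delays (d/s per hop): 0.00981735, 0.00157604, 0.000390476, 0.000258216 ms; sum = 0.0120421 ms.
End-to-end = 1.75 ms.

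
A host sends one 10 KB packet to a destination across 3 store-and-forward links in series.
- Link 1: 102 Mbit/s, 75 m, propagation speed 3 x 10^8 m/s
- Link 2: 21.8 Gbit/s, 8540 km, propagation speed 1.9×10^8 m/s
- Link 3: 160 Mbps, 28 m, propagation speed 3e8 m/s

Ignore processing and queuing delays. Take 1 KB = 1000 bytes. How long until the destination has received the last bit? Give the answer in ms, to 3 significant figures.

L = 80000 bits.
Transmission delays (L/R per hop): 0.784314, 0.00366972, 0.5 ms; sum = 1.28798 ms.
Propagation delays (d/s per hop): 0.00025, 44.9474, 9.33333e-05 ms; sum = 44.9477 ms.
End-to-end = 46.2 ms.

46.2 ms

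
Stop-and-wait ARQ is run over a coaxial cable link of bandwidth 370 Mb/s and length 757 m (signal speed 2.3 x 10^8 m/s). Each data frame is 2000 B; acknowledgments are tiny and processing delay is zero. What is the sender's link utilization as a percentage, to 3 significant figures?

t_tx = L/R = 16000/370000000 = 4.32432e-05 s.
t_prop = 757/2.3e+08 = 3.2913e-06 s; RTT = 6.58261e-06 s.
Cycle = t_tx + RTT = 4.98259e-05 s.
Utilization = t_tx / cycle = 4.32432e-05/4.98259e-05 = 86.8 %.

86.8 %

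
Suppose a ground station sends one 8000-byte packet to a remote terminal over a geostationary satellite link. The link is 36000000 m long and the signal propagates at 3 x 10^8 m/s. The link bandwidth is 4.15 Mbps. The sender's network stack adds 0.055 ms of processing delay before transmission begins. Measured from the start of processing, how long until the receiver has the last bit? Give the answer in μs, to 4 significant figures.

L = 8000 × 8 = 64000 bits.
Transmission delay = L/R = 64000 / 4.15e+06 = 15421.7 μs.
Propagation delay = d/s = 36000000 m / 300000000 m/s = 120000 μs.
Plus processing delay 0.055 ms = 55 μs.
Total = 135500 μs.

135500 μs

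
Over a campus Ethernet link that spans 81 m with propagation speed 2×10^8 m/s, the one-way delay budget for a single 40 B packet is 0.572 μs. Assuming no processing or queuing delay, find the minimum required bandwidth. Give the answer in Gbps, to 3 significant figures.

1.92 Gbps

L = 320 bits.
Propagation delay = 81 / 200000000 = 0.405 μs.
Transmission budget = 0.572 − 0.405 = 0.167 μs.
R ≥ L / t_tx = 320 bits / 1.67e-07 s = 1.92 Gbps.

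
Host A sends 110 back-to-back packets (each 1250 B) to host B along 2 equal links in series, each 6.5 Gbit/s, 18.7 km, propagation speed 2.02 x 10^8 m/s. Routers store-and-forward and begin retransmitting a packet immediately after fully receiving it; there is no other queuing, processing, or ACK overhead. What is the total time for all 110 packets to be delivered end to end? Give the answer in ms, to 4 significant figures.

Per-hop transmission t_tx = L/R = 10000/6500000000 = 0.00153846 ms.
Per-hop propagation t_prop = 18700/202000000 = 0.0925743 ms.
Pipeline fill: first packet needs 2·t_tx to clear all hops; remaining 109 packets each add one t_tx.
Total = (2+110-1)·t_tx + 2·t_prop = 111·0.00153846 + 2·0.0925743 = 0.3559 ms.

0.3559 ms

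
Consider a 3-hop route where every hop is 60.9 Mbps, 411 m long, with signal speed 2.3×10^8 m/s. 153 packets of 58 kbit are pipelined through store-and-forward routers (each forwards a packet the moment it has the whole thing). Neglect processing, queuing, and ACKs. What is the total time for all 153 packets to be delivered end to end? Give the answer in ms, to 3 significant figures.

Per-hop transmission t_tx = L/R = 58000/60900000 = 0.952381 ms.
Per-hop propagation t_prop = 411/2.3e+08 = 0.00178696 ms.
Pipeline fill: first packet needs 3·t_tx to clear all hops; remaining 152 packets each add one t_tx.
Total = (3+153-1)·t_tx + 3·t_prop = 155·0.952381 + 3·0.00178696 = 148 ms.

148 ms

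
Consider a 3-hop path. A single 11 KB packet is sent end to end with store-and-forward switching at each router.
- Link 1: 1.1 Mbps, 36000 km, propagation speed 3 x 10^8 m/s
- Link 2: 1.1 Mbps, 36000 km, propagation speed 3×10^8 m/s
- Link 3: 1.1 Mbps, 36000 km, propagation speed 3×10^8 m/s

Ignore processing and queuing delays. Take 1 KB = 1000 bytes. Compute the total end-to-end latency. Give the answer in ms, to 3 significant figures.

600 ms

L = 88000 bits.
Transmission delay per hop = L/R = 88000/1100000 = 80 ms; 3 hops → 240 ms.
Propagation delays (d/s per hop): 120, 120, 120 ms; sum = 360 ms.
End-to-end = 600 ms.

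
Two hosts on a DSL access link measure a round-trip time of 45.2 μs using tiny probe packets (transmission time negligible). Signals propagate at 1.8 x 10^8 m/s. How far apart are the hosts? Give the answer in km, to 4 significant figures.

One-way propagation = RTT/2 = 22.6 μs.
d = s × t = 180000000 × 2.26e-05 = 4.068 km.

4.068 km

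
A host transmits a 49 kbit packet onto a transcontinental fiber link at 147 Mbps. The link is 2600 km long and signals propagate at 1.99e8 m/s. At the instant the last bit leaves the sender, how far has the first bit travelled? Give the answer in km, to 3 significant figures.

t_tx = L/R = 49000/147000000 = 0.000333333 s.
Distance = s × t_tx = 199000000 × 0.000333333 = 66.3 km.

66.3 km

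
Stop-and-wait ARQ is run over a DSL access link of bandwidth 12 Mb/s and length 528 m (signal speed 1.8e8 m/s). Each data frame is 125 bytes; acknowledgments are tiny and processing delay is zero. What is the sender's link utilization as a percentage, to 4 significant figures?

93.42 %

t_tx = L/R = 1000/12000000 = 8.33333e-05 s.
t_prop = 528/180000000 = 2.93333e-06 s; RTT = 5.86667e-06 s.
Cycle = t_tx + RTT = 8.92e-05 s.
Utilization = t_tx / cycle = 8.33333e-05/8.92e-05 = 93.42 %.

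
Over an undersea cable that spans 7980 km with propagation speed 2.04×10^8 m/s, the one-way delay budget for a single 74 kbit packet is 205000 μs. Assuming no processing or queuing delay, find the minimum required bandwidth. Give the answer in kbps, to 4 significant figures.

446.1 kbps

Propagation delay = 7980000 / 204000000 = 39117.6 μs.
Transmission budget = 205000 − 39117.6 = 165882 μs.
R ≥ L / t_tx = 74000 bits / 0.165882 s = 446.1 kbps.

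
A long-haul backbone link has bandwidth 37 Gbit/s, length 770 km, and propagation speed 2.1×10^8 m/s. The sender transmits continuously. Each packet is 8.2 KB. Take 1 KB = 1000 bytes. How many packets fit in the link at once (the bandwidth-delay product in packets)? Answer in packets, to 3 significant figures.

2070 packets

Propagation delay = 770000 / 210000000 = 0.00366667 s.
BDP = R × t_prop = 37000000000 × 0.00366667 = 135667000 bits.
In packets of 65600 bits: 2070 packets.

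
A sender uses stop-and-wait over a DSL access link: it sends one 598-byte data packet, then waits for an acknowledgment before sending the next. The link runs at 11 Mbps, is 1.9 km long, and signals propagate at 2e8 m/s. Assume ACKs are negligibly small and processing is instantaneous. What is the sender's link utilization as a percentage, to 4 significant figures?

t_tx = L/R = 4784/11000000 = 0.000434909 s.
t_prop = 1900/200000000 = 9.5e-06 s; RTT = 1.9e-05 s.
Cycle = t_tx + RTT = 0.000453909 s.
Utilization = t_tx / cycle = 0.000434909/0.000453909 = 95.81 %.

95.81 %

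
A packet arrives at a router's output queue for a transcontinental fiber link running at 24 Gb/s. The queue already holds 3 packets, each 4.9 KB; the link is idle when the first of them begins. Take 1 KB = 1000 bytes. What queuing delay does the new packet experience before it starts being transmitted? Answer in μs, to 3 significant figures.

Each queued packet: L/R = 39200/24000000000 = 1.63333 μs.
3 queued → 4.9 μs.
Queuing delay = 4.90 μs.

4.90 μs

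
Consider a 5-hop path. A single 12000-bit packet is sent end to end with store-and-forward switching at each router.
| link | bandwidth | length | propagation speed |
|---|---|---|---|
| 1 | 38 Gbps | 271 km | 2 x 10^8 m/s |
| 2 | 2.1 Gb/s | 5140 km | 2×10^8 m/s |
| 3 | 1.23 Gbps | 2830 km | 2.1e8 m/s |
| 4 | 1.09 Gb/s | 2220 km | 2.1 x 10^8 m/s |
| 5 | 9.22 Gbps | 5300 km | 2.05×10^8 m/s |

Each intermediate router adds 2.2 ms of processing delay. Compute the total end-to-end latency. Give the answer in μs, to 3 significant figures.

85800 μs

Transmission delays (L/R per hop): 0.315789, 5.71429, 9.7561, 11.0092, 1.30152 μs; sum = 28.0969 μs.
Propagation delays (d/s per hop): 1355, 25700, 13476.2, 10571.4, 25853.7 μs; sum = 76956.3 μs.
Processing at 4 router(s): 4 × 2.2 ms = 8800 μs.
End-to-end = 85800 μs.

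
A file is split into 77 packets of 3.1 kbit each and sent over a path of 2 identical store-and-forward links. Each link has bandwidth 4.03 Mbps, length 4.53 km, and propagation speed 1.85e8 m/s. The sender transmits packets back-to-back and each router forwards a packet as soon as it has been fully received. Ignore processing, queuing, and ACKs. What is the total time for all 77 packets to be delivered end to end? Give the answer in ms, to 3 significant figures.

60.0 ms

Per-hop transmission t_tx = L/R = 3100/4.03e+06 = 0.769231 ms.
Per-hop propagation t_prop = 4530/185000000 = 0.0244865 ms.
Pipeline fill: first packet needs 2·t_tx to clear all hops; remaining 76 packets each add one t_tx.
Total = (2+77-1)·t_tx + 2·t_prop = 78·0.769231 + 2·0.0244865 = 60.0 ms.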